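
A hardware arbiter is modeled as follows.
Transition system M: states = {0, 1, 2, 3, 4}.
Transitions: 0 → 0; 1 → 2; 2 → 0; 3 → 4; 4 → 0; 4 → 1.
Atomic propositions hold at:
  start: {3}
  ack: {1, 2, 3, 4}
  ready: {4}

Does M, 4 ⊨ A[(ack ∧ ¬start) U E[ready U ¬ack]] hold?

Yes

Sat(¬start) = {0, 1, 2, 4}
Sat(ack ∧ ¬start) = {1, 2, 4}
Sat(¬ack) = {0}
E[ready U ¬ack]: least fixpoint, start Z0 = Sat(¬ack) = {0}, add states in Sat(ready) with some successor in Z. Z1 = {0, 4}; fixed.
Sat(E[ready U ¬ack]) = {0, 4}
A[(ack ∧ ¬start) U E[ready U ¬ack]]: least fixpoint, start Z0 = Sat(E[ready U ¬ack]) = {0, 4}, add states in Sat(ack ∧ ¬start) with every successor in Z. Z1 = {0, 2, 4}; Z2 = {0, 1, 2, 4}; fixed.
Sat(A[(ack ∧ ¬start) U E[ready U ¬ack]]) = {0, 1, 2, 4}
4 ∈ Sat(A[(ack ∧ ¬start) U E[ready U ¬ack]]) = {0, 1, 2, 4}, so the formula holds at 4.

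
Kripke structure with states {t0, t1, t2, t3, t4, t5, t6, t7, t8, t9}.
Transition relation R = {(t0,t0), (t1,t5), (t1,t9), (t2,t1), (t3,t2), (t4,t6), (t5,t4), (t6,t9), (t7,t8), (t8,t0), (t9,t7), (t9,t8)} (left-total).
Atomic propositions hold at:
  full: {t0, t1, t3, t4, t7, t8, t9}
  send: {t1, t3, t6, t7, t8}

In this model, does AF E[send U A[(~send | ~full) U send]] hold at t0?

No

Sat(~send) = {t0, t2, t4, t5, t9}
Sat(~full) = {t2, t5, t6}
Sat(~send | ~full) = {t0, t2, t4, t5, t6, t9}
A[(~send | ~full) U send]: least fixpoint, start Z0 = Sat(send) = {t1, t3, t6, t7, t8}, add states in Sat(~send | ~full) with every successor in Z. Z1 = {t1, t2, t3, t4, t6, t7, t8, t9}; Z2 = {t1, t2, t3, t4, t5, t6, t7, t8, t9}; fixed.
Sat(A[(~send | ~full) U send]) = {t1, t2, t3, t4, t5, t6, t7, t8, t9}
E[send U A[(~send | ~full) U send]]: least fixpoint, start Z0 = Sat(A[(~send | ~full) U send]) = {t1, t2, t3, t4, t5, t6, t7, t8, t9}, add states in Sat(send) with some successor in Z. Already a fixed point.
Sat(E[send U A[(~send | ~full) U send]]) = {t1, t2, t3, t4, t5, t6, t7, t8, t9}
AF E[send U A[(~send | ~full) U send]]: least fixpoint, start Z0 = {t1, t2, t3, t4, t5, t6, t7, t8, t9}, add states with every successor in Z. Already a fixed point.
Sat(AF E[send U A[(~send | ~full) U send]]) = {t1, t2, t3, t4, t5, t6, t7, t8, t9}
t0 ∉ Sat(AF E[send U A[(~send | ~full) U send]]) = {t1, t2, t3, t4, t5, t6, t7, t8, t9}, so the formula does not hold at t0.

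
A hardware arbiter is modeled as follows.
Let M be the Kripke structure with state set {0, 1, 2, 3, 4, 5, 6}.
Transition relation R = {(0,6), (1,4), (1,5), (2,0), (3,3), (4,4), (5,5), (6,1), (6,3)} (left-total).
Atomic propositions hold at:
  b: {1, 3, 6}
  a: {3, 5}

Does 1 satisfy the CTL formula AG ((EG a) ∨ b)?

EG a: greatest fixpoint, start Z0 = {3, 5}, keep only states in Sat with some successor in Z. Already a fixed point.
Sat(EG a) = {3, 5}
Sat((EG a) ∨ b) = {1, 3, 5, 6}
AG ((EG a) ∨ b): greatest fixpoint, start Z0 = {1, 3, 5, 6}, keep only states in Sat with every successor in Z. Z1 = {3, 5, 6}; Z2 = {3, 5}; fixed.
Sat(AG ((EG a) ∨ b)) = {3, 5}
1 ∉ Sat(AG ((EG a) ∨ b)) = {3, 5}, so the formula does not hold at 1.

No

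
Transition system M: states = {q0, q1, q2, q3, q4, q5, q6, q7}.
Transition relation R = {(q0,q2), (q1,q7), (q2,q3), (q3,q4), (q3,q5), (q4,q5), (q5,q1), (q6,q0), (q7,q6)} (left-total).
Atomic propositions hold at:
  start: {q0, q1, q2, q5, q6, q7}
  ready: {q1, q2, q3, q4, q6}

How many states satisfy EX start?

7

Sat(EX start) = {s : some successor in {q0, q1, q2, q5, q6, q7}} = {q0, q1, q3, q4, q5, q6, q7}
|Sat(EX start)| = |{q0, q1, q3, q4, q5, q6, q7}| = 7.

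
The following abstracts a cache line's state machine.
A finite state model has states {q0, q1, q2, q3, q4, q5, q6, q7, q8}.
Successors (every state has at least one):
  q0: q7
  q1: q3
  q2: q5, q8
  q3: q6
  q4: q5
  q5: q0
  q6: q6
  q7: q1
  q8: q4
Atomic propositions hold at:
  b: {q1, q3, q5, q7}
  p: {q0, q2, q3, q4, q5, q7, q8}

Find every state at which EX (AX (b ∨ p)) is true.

{q0, q2, q4, q5, q7, q8}

Sat(b ∨ p) = {q0, q1, q2, q3, q4, q5, q7, q8}
Sat(AX (b ∨ p)) = {s : every successor in {q0, q1, q2, q3, q4, q5, q7, q8}} = {q0, q1, q2, q4, q5, q7, q8}
Sat(EX (AX (b ∨ p))) = {s : some successor in {q0, q1, q2, q4, q5, q7, q8}} = {q0, q2, q4, q5, q7, q8}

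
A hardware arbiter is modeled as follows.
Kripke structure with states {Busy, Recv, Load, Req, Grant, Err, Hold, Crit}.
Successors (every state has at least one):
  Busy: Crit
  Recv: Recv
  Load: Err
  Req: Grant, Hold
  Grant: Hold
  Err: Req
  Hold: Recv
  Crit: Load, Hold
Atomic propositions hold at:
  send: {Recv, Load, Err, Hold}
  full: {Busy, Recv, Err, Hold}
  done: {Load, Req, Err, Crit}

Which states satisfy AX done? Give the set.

{Busy, Load, Err}

Sat(AX done) = {s : every successor in {Load, Req, Err, Crit}} = {Busy, Load, Err}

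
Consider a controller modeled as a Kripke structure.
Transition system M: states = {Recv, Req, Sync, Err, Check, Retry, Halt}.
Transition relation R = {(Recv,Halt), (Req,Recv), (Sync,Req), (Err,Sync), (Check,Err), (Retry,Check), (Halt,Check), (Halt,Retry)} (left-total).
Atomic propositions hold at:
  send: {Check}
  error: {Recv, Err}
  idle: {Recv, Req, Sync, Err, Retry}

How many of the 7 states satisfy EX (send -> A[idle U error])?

6

A[idle U error]: least fixpoint, start Z0 = Sat(error) = {Recv, Err}, add states in Sat(idle) with every successor in Z. Z1 = {Recv, Req, Err}; Z2 = {Recv, Req, Sync, Err}; fixed.
Sat(A[idle U error]) = {Recv, Req, Sync, Err}
Sat(send -> A[idle U error]) = {Recv, Req, Sync, Err, Retry, Halt}
Sat(EX (send -> A[idle U error])) = {s : some successor in {Recv, Req, Sync, Err, Retry, Halt}} = {Recv, Req, Sync, Err, Check, Halt}
|Sat(EX (send -> A[idle U error]))| = |{Recv, Req, Sync, Err, Check, Halt}| = 6.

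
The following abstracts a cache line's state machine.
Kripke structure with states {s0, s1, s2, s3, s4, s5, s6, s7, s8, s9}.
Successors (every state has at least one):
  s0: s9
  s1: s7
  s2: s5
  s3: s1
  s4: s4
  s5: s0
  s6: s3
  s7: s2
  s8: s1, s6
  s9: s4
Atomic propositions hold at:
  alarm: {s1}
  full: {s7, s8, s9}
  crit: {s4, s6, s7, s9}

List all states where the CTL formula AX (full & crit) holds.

{s0, s1}

Sat(full & crit) = {s7, s9}
Sat(AX (full & crit)) = {s : every successor in {s7, s9}} = {s0, s1}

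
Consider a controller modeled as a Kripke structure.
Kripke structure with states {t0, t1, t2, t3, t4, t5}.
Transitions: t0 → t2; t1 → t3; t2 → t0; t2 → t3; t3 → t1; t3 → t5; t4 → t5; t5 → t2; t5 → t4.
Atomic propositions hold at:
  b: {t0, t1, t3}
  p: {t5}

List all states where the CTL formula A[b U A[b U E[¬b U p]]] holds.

{t4, t5}

Sat(¬b) = {t2, t4, t5}
E[¬b U p]: least fixpoint, start Z0 = Sat(p) = {t5}, add states in Sat(¬b) with some successor in Z. Z1 = {t4, t5}; fixed.
Sat(E[¬b U p]) = {t4, t5}
A[b U E[¬b U p]]: least fixpoint, start Z0 = Sat(E[¬b U p]) = {t4, t5}, add states in Sat(b) with every successor in Z. Already a fixed point.
Sat(A[b U E[¬b U p]]) = {t4, t5}
A[b U A[b U E[¬b U p]]]: least fixpoint, start Z0 = Sat(A[b U E[¬b U p]]) = {t4, t5}, add states in Sat(b) with every successor in Z. Already a fixed point.
Sat(A[b U A[b U E[¬b U p]]]) = {t4, t5}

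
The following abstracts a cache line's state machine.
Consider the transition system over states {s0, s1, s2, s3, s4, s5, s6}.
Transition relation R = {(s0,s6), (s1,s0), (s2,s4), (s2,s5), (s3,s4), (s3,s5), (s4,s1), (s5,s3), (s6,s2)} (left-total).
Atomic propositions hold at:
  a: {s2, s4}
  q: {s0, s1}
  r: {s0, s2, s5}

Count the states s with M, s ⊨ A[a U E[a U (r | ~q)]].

6

Sat(~q) = {s2, s3, s4, s5, s6}
Sat(r | ~q) = {s0, s2, s3, s4, s5, s6}
E[a U (r | ~q)]: least fixpoint, start Z0 = Sat((r | ~q)) = {s0, s2, s3, s4, s5, s6}, add states in Sat(a) with some successor in Z. Already a fixed point.
Sat(E[a U (r | ~q)]) = {s0, s2, s3, s4, s5, s6}
A[a U E[a U (r | ~q)]]: least fixpoint, start Z0 = Sat(E[a U (r | ~q)]) = {s0, s2, s3, s4, s5, s6}, add states in Sat(a) with every successor in Z. Already a fixed point.
Sat(A[a U E[a U (r | ~q)]]) = {s0, s2, s3, s4, s5, s6}
|Sat(A[a U E[a U (r | ~q)]])| = |{s0, s2, s3, s4, s5, s6}| = 6.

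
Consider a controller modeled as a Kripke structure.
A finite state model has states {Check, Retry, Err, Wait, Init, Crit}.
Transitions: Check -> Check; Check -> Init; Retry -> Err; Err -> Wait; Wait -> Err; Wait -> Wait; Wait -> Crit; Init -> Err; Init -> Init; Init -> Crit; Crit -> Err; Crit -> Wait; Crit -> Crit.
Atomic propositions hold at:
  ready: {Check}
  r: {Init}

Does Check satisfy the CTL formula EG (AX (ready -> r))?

No

Sat(ready -> r) = {Retry, Err, Wait, Init, Crit}
Sat(AX (ready -> r)) = {s : every successor in {Retry, Err, Wait, Init, Crit}} = {Retry, Err, Wait, Init, Crit}
EG (AX (ready -> r)): greatest fixpoint, start Z0 = {Retry, Err, Wait, Init, Crit}, keep only states in Sat with some successor in Z. Already a fixed point.
Sat(EG (AX (ready -> r))) = {Retry, Err, Wait, Init, Crit}
Check ∉ Sat(EG (AX (ready -> r))) = {Retry, Err, Wait, Init, Crit}, so the formula does not hold at Check.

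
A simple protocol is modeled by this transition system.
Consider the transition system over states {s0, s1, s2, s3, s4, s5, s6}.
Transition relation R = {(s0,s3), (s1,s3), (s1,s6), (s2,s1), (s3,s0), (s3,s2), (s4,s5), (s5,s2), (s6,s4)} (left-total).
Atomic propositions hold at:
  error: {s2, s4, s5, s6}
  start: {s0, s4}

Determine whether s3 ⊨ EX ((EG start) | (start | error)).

EG start: greatest fixpoint, start Z0 = {s0, s4}, keep only states in Sat with some successor in Z. Z1 = ∅; fixed.
Sat(EG start) = ∅
Sat(start | error) = {s0, s2, s4, s5, s6}
Sat((EG start) | (start | error)) = {s0, s2, s4, s5, s6}
Sat(EX ((EG start) | (start | error))) = {s : some successor in {s0, s2, s4, s5, s6}} = {s1, s3, s4, s5, s6}
s3 ∈ Sat(EX ((EG start) | (start | error))) = {s1, s3, s4, s5, s6}, so the formula holds at s3.

Yes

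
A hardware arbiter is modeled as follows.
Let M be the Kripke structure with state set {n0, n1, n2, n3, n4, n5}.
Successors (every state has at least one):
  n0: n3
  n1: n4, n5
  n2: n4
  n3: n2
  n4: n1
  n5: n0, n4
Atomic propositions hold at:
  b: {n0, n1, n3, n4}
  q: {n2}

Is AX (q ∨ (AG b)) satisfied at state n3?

AG b: greatest fixpoint, start Z0 = {n0, n1, n3, n4}, keep only states in Sat with every successor in Z. Z1 = {n0, n4}; Z2 = ∅; fixed.
Sat(AG b) = ∅
Sat(q ∨ (AG b)) = {n2}
Sat(AX (q ∨ (AG b))) = {s : every successor in {n2}} = {n3}
n3 ∈ Sat(AX (q ∨ (AG b))) = {n3}, so the formula holds at n3.

Yes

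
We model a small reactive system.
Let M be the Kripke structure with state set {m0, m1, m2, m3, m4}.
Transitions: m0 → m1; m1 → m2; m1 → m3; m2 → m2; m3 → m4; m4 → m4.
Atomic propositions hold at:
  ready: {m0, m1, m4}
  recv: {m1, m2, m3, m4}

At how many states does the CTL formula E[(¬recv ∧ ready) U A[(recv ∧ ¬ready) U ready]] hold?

4

Sat(¬recv) = {m0}
Sat(¬recv ∧ ready) = {m0}
Sat(¬ready) = {m2, m3}
Sat(recv ∧ ¬ready) = {m2, m3}
A[(recv ∧ ¬ready) U ready]: least fixpoint, start Z0 = Sat(ready) = {m0, m1, m4}, add states in Sat(recv ∧ ¬ready) with every successor in Z. Z1 = {m0, m1, m3, m4}; fixed.
Sat(A[(recv ∧ ¬ready) U ready]) = {m0, m1, m3, m4}
E[(¬recv ∧ ready) U A[(recv ∧ ¬ready) U ready]]: least fixpoint, start Z0 = Sat(A[(recv ∧ ¬ready) U ready]) = {m0, m1, m3, m4}, add states in Sat(¬recv ∧ ready) with some successor in Z. Already a fixed point.
Sat(E[(¬recv ∧ ready) U A[(recv ∧ ¬ready) U ready]]) = {m0, m1, m3, m4}
|Sat(E[(¬recv ∧ ready) U A[(recv ∧ ¬ready) U ready]])| = |{m0, m1, m3, m4}| = 4.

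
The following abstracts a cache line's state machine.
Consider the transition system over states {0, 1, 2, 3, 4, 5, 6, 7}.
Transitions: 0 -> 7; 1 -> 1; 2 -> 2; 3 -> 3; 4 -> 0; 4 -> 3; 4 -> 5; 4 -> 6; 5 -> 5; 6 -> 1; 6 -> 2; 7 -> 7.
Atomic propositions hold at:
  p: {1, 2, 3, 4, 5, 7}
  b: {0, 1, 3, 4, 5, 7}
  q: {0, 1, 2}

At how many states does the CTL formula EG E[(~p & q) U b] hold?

Sat(~p) = {0, 6}
Sat(~p & q) = {0}
E[(~p & q) U b]: least fixpoint, start Z0 = Sat(b) = {0, 1, 3, 4, 5, 7}, add states in Sat(~p & q) with some successor in Z. Already a fixed point.
Sat(E[(~p & q) U b]) = {0, 1, 3, 4, 5, 7}
EG E[(~p & q) U b]: greatest fixpoint, start Z0 = {0, 1, 3, 4, 5, 7}, keep only states in Sat with some successor in Z. Already a fixed point.
Sat(EG E[(~p & q) U b]) = {0, 1, 3, 4, 5, 7}
|Sat(EG E[(~p & q) U b])| = |{0, 1, 3, 4, 5, 7}| = 6.

6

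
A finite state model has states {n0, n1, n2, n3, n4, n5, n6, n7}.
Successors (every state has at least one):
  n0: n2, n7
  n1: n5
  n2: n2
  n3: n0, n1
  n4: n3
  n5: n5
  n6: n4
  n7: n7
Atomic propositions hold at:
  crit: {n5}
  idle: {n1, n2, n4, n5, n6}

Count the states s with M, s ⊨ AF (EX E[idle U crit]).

5

E[idle U crit]: least fixpoint, start Z0 = Sat(crit) = {n5}, add states in Sat(idle) with some successor in Z. Z1 = {n1, n5}; fixed.
Sat(E[idle U crit]) = {n1, n5}
Sat(EX E[idle U crit]) = {s : some successor in {n1, n5}} = {n1, n3, n5}
AF (EX E[idle U crit]): least fixpoint, start Z0 = {n1, n3, n5}, add states with every successor in Z. Z1 = {n1, n3, n4, n5}; Z2 = {n1, n3, n4, n5, n6}; fixed.
Sat(AF (EX E[idle U crit])) = {n1, n3, n4, n5, n6}
|Sat(AF (EX E[idle U crit]))| = |{n1, n3, n4, n5, n6}| = 5.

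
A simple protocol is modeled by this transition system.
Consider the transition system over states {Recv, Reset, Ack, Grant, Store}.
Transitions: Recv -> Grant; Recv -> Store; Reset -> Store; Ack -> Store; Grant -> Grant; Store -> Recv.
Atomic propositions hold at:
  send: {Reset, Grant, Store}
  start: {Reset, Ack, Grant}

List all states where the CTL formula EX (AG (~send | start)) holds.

Sat(~send) = {Recv, Ack}
Sat(~send | start) = {Recv, Reset, Ack, Grant}
AG (~send | start): greatest fixpoint, start Z0 = {Recv, Reset, Ack, Grant}, keep only states in Sat with every successor in Z. Z1 = {Grant}; fixed.
Sat(AG (~send | start)) = {Grant}
Sat(EX (AG (~send | start))) = {s : some successor in {Grant}} = {Recv, Grant}

{Recv, Grant}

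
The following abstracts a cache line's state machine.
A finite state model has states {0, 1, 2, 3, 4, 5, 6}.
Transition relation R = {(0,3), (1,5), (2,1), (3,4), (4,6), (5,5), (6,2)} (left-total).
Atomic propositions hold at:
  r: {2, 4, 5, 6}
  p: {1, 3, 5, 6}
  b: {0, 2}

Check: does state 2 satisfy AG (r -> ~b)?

Sat(~b) = {1, 3, 4, 5, 6}
Sat(r -> ~b) = {0, 1, 3, 4, 5, 6}
AG (r -> ~b): greatest fixpoint, start Z0 = {0, 1, 3, 4, 5, 6}, keep only states in Sat with every successor in Z. Z1 = {0, 1, 3, 4, 5}; Z2 = {0, 1, 3, 5}; Z3 = {0, 1, 5}; Z4 = {1, 5}; fixed.
Sat(AG (r -> ~b)) = {1, 5}
2 ∉ Sat(AG (r -> ~b)) = {1, 5}, so the formula does not hold at 2.

No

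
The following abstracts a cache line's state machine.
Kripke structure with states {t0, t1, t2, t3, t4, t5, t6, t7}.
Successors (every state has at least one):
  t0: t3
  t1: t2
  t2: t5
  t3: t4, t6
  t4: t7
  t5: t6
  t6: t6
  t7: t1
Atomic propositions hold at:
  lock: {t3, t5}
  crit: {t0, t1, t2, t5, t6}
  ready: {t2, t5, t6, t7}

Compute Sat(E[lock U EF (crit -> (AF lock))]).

AF lock: least fixpoint, start Z0 = {t3, t5}, add states with every successor in Z. Z1 = {t0, t2, t3, t5}; Z2 = {t0, t1, t2, t3, t5}; Z3 = {t0, t1, t2, t3, t5, t7}; Z4 = {t0, t1, t2, t3, t4, t5, t7}; fixed.
Sat(AF lock) = {t0, t1, t2, t3, t4, t5, t7}
Sat(crit -> (AF lock)) = {t0, t1, t2, t3, t4, t5, t7}
EF (crit -> (AF lock)): least fixpoint, start Z0 = {t0, t1, t2, t3, t4, t5, t7}, add states with some successor in Z. Already a fixed point.
Sat(EF (crit -> (AF lock))) = {t0, t1, t2, t3, t4, t5, t7}
E[lock U EF (crit -> (AF lock))]: least fixpoint, start Z0 = Sat(EF (crit -> (AF lock))) = {t0, t1, t2, t3, t4, t5, t7}, add states in Sat(lock) with some successor in Z. Already a fixed point.
Sat(E[lock U EF (crit -> (AF lock))]) = {t0, t1, t2, t3, t4, t5, t7}

{t0, t1, t2, t3, t4, t5, t7}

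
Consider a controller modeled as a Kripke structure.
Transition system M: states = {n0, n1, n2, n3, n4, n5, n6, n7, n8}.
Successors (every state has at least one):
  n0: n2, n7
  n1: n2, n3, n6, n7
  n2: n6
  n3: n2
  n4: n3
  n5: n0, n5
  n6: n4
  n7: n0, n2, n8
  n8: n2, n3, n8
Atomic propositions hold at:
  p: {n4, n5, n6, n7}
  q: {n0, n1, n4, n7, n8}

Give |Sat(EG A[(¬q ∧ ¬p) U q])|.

Sat(¬q) = {n2, n3, n5, n6}
Sat(¬p) = {n0, n1, n2, n3, n8}
Sat(¬q ∧ ¬p) = {n2, n3}
A[(¬q ∧ ¬p) U q]: least fixpoint, start Z0 = Sat(q) = {n0, n1, n4, n7, n8}, add states in Sat(¬q ∧ ¬p) with every successor in Z. Already a fixed point.
Sat(A[(¬q ∧ ¬p) U q]) = {n0, n1, n4, n7, n8}
EG A[(¬q ∧ ¬p) U q]: greatest fixpoint, start Z0 = {n0, n1, n4, n7, n8}, keep only states in Sat with some successor in Z. Z1 = {n0, n1, n7, n8}; fixed.
Sat(EG A[(¬q ∧ ¬p) U q]) = {n0, n1, n7, n8}
|Sat(EG A[(¬q ∧ ¬p) U q])| = |{n0, n1, n7, n8}| = 4.

4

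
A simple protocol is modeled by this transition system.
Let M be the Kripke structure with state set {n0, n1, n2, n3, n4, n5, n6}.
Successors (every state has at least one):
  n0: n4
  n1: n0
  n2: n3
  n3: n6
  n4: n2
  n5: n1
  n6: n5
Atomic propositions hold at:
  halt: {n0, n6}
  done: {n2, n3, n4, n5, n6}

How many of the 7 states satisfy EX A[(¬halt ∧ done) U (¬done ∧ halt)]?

1

Sat(¬halt) = {n1, n2, n3, n4, n5}
Sat(¬halt ∧ done) = {n2, n3, n4, n5}
Sat(¬done) = {n0, n1}
Sat(¬done ∧ halt) = {n0}
A[(¬halt ∧ done) U (¬done ∧ halt)]: least fixpoint, start Z0 = Sat((¬done ∧ halt)) = {n0}, add states in Sat(¬halt ∧ done) with every successor in Z. Already a fixed point.
Sat(A[(¬halt ∧ done) U (¬done ∧ halt)]) = {n0}
Sat(EX A[(¬halt ∧ done) U (¬done ∧ halt)]) = {s : some successor in {n0}} = {n1}
|Sat(EX A[(¬halt ∧ done) U (¬done ∧ halt)])| = |{n1}| = 1.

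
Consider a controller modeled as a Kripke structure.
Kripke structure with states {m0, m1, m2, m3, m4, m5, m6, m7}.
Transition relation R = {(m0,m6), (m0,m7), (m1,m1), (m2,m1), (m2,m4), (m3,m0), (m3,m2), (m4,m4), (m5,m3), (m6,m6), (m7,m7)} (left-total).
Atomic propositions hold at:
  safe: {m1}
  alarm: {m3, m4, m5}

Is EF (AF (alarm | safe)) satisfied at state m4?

Sat(alarm | safe) = {m1, m3, m4, m5}
AF (alarm | safe): least fixpoint, start Z0 = {m1, m3, m4, m5}, add states with every successor in Z. Z1 = {m1, m2, m3, m4, m5}; fixed.
Sat(AF (alarm | safe)) = {m1, m2, m3, m4, m5}
EF (AF (alarm | safe)): least fixpoint, start Z0 = {m1, m2, m3, m4, m5}, add states with some successor in Z. Already a fixed point.
Sat(EF (AF (alarm | safe))) = {m1, m2, m3, m4, m5}
m4 ∈ Sat(EF (AF (alarm | safe))) = {m1, m2, m3, m4, m5}, so the formula holds at m4.

Yes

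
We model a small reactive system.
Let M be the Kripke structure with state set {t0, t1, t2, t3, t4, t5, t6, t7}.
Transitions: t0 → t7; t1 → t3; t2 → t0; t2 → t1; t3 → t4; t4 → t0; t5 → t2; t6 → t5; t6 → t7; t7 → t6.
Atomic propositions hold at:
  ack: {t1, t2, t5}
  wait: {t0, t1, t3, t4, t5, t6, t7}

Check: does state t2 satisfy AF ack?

AF ack: least fixpoint, start Z0 = {t1, t2, t5}, add states with every successor in Z. Already a fixed point.
Sat(AF ack) = {t1, t2, t5}
t2 ∈ Sat(AF ack) = {t1, t2, t5}, so the formula holds at t2.

Yes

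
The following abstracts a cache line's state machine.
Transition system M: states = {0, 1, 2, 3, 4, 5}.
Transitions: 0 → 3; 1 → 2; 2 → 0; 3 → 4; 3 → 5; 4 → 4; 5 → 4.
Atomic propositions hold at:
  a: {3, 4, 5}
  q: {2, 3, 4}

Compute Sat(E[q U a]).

E[q U a]: least fixpoint, start Z0 = Sat(a) = {3, 4, 5}, add states in Sat(q) with some successor in Z. Already a fixed point.
Sat(E[q U a]) = {3, 4, 5}

{3, 4, 5}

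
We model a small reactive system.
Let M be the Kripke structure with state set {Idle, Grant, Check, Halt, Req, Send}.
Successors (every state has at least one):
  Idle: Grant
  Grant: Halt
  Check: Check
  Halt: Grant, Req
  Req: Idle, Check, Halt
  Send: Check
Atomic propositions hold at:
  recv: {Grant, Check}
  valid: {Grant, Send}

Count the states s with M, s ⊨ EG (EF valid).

EF valid: least fixpoint, start Z0 = {Grant, Send}, add states with some successor in Z. Z1 = {Idle, Grant, Halt, Send}; Z2 = {Idle, Grant, Halt, Req, Send}; fixed.
Sat(EF valid) = {Idle, Grant, Halt, Req, Send}
EG (EF valid): greatest fixpoint, start Z0 = {Idle, Grant, Halt, Req, Send}, keep only states in Sat with some successor in Z. Z1 = {Idle, Grant, Halt, Req}; fixed.
Sat(EG (EF valid)) = {Idle, Grant, Halt, Req}
|Sat(EG (EF valid))| = |{Idle, Grant, Halt, Req}| = 4.

4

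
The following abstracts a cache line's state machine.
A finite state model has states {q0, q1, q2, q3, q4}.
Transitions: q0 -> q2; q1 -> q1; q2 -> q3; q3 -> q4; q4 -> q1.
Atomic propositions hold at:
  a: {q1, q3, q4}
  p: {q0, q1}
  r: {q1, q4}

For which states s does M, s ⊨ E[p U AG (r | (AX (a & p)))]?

Sat(a & p) = {q1}
Sat(AX (a & p)) = {s : every successor in {q1}} = {q1, q4}
Sat(r | (AX (a & p))) = {q1, q4}
AG (r | (AX (a & p))): greatest fixpoint, start Z0 = {q1, q4}, keep only states in Sat with every successor in Z. Already a fixed point.
Sat(AG (r | (AX (a & p)))) = {q1, q4}
E[p U AG (r | (AX (a & p)))]: least fixpoint, start Z0 = Sat(AG (r | (AX (a & p)))) = {q1, q4}, add states in Sat(p) with some successor in Z. Already a fixed point.
Sat(E[p U AG (r | (AX (a & p)))]) = {q1, q4}

{q1, q4}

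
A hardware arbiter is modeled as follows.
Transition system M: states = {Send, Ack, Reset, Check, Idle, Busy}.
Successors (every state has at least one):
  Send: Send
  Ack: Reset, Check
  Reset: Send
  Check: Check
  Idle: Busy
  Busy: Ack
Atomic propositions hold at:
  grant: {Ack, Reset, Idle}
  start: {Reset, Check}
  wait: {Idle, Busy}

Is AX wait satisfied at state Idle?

Sat(AX wait) = {s : every successor in {Idle, Busy}} = {Idle}
Idle ∈ Sat(AX wait) = {Idle}, so the formula holds at Idle.

Yes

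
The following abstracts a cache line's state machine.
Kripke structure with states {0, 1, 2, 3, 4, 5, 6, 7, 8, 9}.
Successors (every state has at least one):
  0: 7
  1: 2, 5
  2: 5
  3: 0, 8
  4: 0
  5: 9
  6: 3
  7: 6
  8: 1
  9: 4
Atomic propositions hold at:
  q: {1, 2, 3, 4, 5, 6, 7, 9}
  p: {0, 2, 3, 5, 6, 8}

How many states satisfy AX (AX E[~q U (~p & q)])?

Sat(~q) = {0, 8}
Sat(~p) = {1, 4, 7, 9}
Sat(~p & q) = {1, 4, 7, 9}
E[~q U (~p & q)]: least fixpoint, start Z0 = Sat((~p & q)) = {1, 4, 7, 9}, add states in Sat(~q) with some successor in Z. Z1 = {0, 1, 4, 7, 8, 9}; fixed.
Sat(E[~q U (~p & q)]) = {0, 1, 4, 7, 8, 9}
Sat(AX E[~q U (~p & q)]) = {s : every successor in {0, 1, 4, 7, 8, 9}} = {0, 3, 4, 5, 8, 9}
Sat(AX (AX E[~q U (~p & q)])) = {s : every successor in {0, 3, 4, 5, 8, 9}} = {2, 3, 4, 5, 6, 9}
|Sat(AX (AX E[~q U (~p & q)]))| = |{2, 3, 4, 5, 6, 9}| = 6.

6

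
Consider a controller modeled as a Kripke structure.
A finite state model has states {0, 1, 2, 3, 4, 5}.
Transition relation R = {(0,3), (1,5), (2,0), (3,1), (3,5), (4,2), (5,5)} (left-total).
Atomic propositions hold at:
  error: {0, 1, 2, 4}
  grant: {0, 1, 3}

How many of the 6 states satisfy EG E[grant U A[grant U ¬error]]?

Sat(¬error) = {3, 5}
A[grant U ¬error]: least fixpoint, start Z0 = Sat(¬error) = {3, 5}, add states in Sat(grant) with every successor in Z. Z1 = {0, 1, 3, 5}; fixed.
Sat(A[grant U ¬error]) = {0, 1, 3, 5}
E[grant U A[grant U ¬error]]: least fixpoint, start Z0 = Sat(A[grant U ¬error]) = {0, 1, 3, 5}, add states in Sat(grant) with some successor in Z. Already a fixed point.
Sat(E[grant U A[grant U ¬error]]) = {0, 1, 3, 5}
EG E[grant U A[grant U ¬error]]: greatest fixpoint, start Z0 = {0, 1, 3, 5}, keep only states in Sat with some successor in Z. Already a fixed point.
Sat(EG E[grant U A[grant U ¬error]]) = {0, 1, 3, 5}
|Sat(EG E[grant U A[grant U ¬error]])| = |{0, 1, 3, 5}| = 4.

4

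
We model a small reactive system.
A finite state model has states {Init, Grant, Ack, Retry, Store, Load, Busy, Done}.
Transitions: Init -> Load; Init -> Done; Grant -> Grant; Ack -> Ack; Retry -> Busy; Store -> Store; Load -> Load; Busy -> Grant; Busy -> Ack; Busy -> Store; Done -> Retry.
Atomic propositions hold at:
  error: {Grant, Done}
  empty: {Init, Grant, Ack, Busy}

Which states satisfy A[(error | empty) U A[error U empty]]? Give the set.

Sat(error | empty) = {Init, Grant, Ack, Busy, Done}
A[error U empty]: least fixpoint, start Z0 = Sat(empty) = {Init, Grant, Ack, Busy}, add states in Sat(error) with every successor in Z. Already a fixed point.
Sat(A[error U empty]) = {Init, Grant, Ack, Busy}
A[(error | empty) U A[error U empty]]: least fixpoint, start Z0 = Sat(A[error U empty]) = {Init, Grant, Ack, Busy}, add states in Sat(error | empty) with every successor in Z. Already a fixed point.
Sat(A[(error | empty) U A[error U empty]]) = {Init, Grant, Ack, Busy}

{Init, Grant, Ack, Busy}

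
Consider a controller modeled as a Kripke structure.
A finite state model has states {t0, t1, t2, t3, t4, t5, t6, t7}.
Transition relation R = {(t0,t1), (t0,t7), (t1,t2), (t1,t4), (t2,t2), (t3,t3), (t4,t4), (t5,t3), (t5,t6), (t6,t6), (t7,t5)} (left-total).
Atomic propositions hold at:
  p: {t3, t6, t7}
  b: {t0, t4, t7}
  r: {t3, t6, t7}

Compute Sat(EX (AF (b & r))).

{t0}

Sat(b & r) = {t7}
AF (b & r): least fixpoint, start Z0 = {t7}, add states with every successor in Z. Already a fixed point.
Sat(AF (b & r)) = {t7}
Sat(EX (AF (b & r))) = {s : some successor in {t7}} = {t0}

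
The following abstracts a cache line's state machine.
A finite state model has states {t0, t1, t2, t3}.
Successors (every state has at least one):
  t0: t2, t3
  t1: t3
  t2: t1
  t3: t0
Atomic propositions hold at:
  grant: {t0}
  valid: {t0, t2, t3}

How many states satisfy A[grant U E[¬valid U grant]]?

1

Sat(¬valid) = {t1}
E[¬valid U grant]: least fixpoint, start Z0 = Sat(grant) = {t0}, add states in Sat(¬valid) with some successor in Z. Already a fixed point.
Sat(E[¬valid U grant]) = {t0}
A[grant U E[¬valid U grant]]: least fixpoint, start Z0 = Sat(E[¬valid U grant]) = {t0}, add states in Sat(grant) with every successor in Z. Already a fixed point.
Sat(A[grant U E[¬valid U grant]]) = {t0}
|Sat(A[grant U E[¬valid U grant]])| = |{t0}| = 1.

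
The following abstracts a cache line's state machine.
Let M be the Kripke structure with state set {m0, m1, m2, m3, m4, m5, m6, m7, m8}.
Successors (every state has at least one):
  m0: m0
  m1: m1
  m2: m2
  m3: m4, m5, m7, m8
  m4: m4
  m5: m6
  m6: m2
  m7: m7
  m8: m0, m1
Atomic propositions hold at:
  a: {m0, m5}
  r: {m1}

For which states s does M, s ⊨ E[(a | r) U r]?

Sat(a | r) = {m0, m1, m5}
E[(a | r) U r]: least fixpoint, start Z0 = Sat(r) = {m1}, add states in Sat(a | r) with some successor in Z. Already a fixed point.
Sat(E[(a | r) U r]) = {m1}

{m1}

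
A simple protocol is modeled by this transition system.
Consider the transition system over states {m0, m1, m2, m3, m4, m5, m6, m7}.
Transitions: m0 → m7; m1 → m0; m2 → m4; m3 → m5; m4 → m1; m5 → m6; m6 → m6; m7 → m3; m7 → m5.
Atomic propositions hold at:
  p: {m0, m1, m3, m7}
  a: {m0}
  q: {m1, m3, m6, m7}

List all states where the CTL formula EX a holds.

{m1}

Sat(EX a) = {s : some successor in {m0}} = {m1}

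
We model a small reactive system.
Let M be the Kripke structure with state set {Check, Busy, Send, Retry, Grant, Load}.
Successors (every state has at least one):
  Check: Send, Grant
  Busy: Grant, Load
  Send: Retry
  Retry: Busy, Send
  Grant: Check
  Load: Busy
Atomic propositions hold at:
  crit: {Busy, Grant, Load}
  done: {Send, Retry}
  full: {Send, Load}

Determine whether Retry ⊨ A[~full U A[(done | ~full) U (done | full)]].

Yes

Sat(~full) = {Check, Busy, Retry, Grant}
Sat(done | ~full) = {Check, Busy, Send, Retry, Grant}
Sat(done | full) = {Send, Retry, Load}
A[(done | ~full) U (done | full)]: least fixpoint, start Z0 = Sat((done | full)) = {Send, Retry, Load}, add states in Sat(done | ~full) with every successor in Z. Already a fixed point.
Sat(A[(done | ~full) U (done | full)]) = {Send, Retry, Load}
A[~full U A[(done | ~full) U (done | full)]]: least fixpoint, start Z0 = Sat(A[(done | ~full) U (done | full)]) = {Send, Retry, Load}, add states in Sat(~full) with every successor in Z. Already a fixed point.
Sat(A[~full U A[(done | ~full) U (done | full)]]) = {Send, Retry, Load}
Retry ∈ Sat(A[~full U A[(done | ~full) U (done | full)]]) = {Send, Retry, Load}, so the formula holds at Retry.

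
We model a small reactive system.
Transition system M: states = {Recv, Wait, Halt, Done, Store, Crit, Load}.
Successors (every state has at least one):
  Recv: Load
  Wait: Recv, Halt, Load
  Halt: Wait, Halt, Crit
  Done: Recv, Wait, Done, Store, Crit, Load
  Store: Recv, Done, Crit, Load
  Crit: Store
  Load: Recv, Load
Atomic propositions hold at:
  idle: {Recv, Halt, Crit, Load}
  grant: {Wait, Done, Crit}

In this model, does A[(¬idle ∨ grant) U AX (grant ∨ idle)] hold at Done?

No

Sat(¬idle) = {Wait, Done, Store}
Sat(¬idle ∨ grant) = {Wait, Done, Store, Crit}
Sat(grant ∨ idle) = {Recv, Wait, Halt, Done, Crit, Load}
Sat(AX (grant ∨ idle)) = {s : every successor in {Recv, Wait, Halt, Done, Crit, Load}} = {Recv, Wait, Halt, Store, Load}
A[(¬idle ∨ grant) U AX (grant ∨ idle)]: least fixpoint, start Z0 = Sat(AX (grant ∨ idle)) = {Recv, Wait, Halt, Store, Load}, add states in Sat(¬idle ∨ grant) with every successor in Z. Z1 = {Recv, Wait, Halt, Store, Crit, Load}; fixed.
Sat(A[(¬idle ∨ grant) U AX (grant ∨ idle)]) = {Recv, Wait, Halt, Store, Crit, Load}
Done ∉ Sat(A[(¬idle ∨ grant) U AX (grant ∨ idle)]) = {Recv, Wait, Halt, Store, Crit, Load}, so the formula does not hold at Done.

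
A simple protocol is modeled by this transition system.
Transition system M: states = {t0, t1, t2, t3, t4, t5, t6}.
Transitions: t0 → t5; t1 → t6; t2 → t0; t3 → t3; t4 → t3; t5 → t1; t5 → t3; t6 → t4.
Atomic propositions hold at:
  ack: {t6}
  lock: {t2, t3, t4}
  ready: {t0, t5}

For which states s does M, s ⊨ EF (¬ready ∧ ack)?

{t0, t1, t2, t5, t6}

Sat(¬ready) = {t1, t2, t3, t4, t6}
Sat(¬ready ∧ ack) = {t6}
EF (¬ready ∧ ack): least fixpoint, start Z0 = {t6}, add states with some successor in Z. Z1 = {t1, t6}; Z2 = {t1, t5, t6}; Z3 = {t0, t1, t5, t6}; Z4 = {t0, t1, t2, t5, t6}; fixed.
Sat(EF (¬ready ∧ ack)) = {t0, t1, t2, t5, t6}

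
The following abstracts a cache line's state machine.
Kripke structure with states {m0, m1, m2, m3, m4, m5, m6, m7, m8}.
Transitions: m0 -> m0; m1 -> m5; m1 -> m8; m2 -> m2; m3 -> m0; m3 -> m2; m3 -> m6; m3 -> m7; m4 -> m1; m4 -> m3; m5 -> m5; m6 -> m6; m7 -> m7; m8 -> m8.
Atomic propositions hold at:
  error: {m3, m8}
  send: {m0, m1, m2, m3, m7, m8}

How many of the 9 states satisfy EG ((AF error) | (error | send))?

AF error: least fixpoint, start Z0 = {m3, m8}, add states with every successor in Z. Already a fixed point.
Sat(AF error) = {m3, m8}
Sat(error | send) = {m0, m1, m2, m3, m7, m8}
Sat((AF error) | (error | send)) = {m0, m1, m2, m3, m7, m8}
EG ((AF error) | (error | send)): greatest fixpoint, start Z0 = {m0, m1, m2, m3, m7, m8}, keep only states in Sat with some successor in Z. Already a fixed point.
Sat(EG ((AF error) | (error | send))) = {m0, m1, m2, m3, m7, m8}
|Sat(EG ((AF error) | (error | send)))| = |{m0, m1, m2, m3, m7, m8}| = 6.

6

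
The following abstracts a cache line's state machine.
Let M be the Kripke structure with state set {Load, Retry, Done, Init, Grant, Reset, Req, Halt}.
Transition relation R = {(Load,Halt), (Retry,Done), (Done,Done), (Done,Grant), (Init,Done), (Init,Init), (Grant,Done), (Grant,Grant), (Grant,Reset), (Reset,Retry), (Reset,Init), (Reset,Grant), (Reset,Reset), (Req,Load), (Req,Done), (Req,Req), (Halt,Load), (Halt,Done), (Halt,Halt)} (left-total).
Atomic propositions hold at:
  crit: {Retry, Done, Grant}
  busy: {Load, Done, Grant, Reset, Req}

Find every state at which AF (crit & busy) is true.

Sat(crit & busy) = {Done, Grant}
AF (crit & busy): least fixpoint, start Z0 = {Done, Grant}, add states with every successor in Z. Z1 = {Retry, Done, Grant}; fixed.
Sat(AF (crit & busy)) = {Retry, Done, Grant}

{Retry, Done, Grant}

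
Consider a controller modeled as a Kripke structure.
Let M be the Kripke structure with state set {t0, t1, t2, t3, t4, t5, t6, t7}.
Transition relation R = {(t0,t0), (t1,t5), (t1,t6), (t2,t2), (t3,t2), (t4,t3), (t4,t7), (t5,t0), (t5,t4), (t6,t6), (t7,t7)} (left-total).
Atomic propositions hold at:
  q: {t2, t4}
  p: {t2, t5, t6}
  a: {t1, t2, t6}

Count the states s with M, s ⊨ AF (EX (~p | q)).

Sat(~p) = {t0, t1, t3, t4, t7}
Sat(~p | q) = {t0, t1, t2, t3, t4, t7}
Sat(EX (~p | q)) = {s : some successor in {t0, t1, t2, t3, t4, t7}} = {t0, t2, t3, t4, t5, t7}
AF (EX (~p | q)): least fixpoint, start Z0 = {t0, t2, t3, t4, t5, t7}, add states with every successor in Z. Already a fixed point.
Sat(AF (EX (~p | q))) = {t0, t2, t3, t4, t5, t7}
|Sat(AF (EX (~p | q)))| = |{t0, t2, t3, t4, t5, t7}| = 6.

6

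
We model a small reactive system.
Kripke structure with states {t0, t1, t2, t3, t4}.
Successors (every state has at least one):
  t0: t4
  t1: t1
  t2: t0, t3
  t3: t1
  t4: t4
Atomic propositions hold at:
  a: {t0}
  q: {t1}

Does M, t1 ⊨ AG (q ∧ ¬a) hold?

Sat(¬a) = {t1, t2, t3, t4}
Sat(q ∧ ¬a) = {t1}
AG (q ∧ ¬a): greatest fixpoint, start Z0 = {t1}, keep only states in Sat with every successor in Z. Already a fixed point.
Sat(AG (q ∧ ¬a)) = {t1}
t1 ∈ Sat(AG (q ∧ ¬a)) = {t1}, so the formula holds at t1.

Yes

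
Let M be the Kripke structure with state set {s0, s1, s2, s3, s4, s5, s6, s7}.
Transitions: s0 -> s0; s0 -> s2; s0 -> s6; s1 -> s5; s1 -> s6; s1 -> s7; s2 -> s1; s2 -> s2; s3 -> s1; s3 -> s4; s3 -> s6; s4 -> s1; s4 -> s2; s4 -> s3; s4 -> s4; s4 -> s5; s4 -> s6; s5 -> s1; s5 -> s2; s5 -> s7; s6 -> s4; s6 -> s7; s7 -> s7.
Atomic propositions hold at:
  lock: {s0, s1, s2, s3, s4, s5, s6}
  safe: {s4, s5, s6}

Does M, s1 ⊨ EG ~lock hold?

Sat(~lock) = {s7}
EG ~lock: greatest fixpoint, start Z0 = {s7}, keep only states in Sat with some successor in Z. Already a fixed point.
Sat(EG ~lock) = {s7}
s1 ∉ Sat(EG ~lock) = {s7}, so the formula does not hold at s1.

No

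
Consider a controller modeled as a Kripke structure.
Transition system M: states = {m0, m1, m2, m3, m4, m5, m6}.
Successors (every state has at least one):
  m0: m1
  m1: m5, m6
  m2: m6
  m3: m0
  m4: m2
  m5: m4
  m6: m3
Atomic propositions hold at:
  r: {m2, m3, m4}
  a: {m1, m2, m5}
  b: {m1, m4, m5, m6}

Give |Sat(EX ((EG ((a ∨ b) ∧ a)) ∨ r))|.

Sat(a ∨ b) = {m1, m2, m4, m5, m6}
Sat((a ∨ b) ∧ a) = {m1, m2, m5}
EG ((a ∨ b) ∧ a): greatest fixpoint, start Z0 = {m1, m2, m5}, keep only states in Sat with some successor in Z. Z1 = {m1}; Z2 = ∅; fixed.
Sat(EG ((a ∨ b) ∧ a)) = ∅
Sat((EG ((a ∨ b) ∧ a)) ∨ r) = {m2, m3, m4}
Sat(EX ((EG ((a ∨ b) ∧ a)) ∨ r)) = {s : some successor in {m2, m3, m4}} = {m4, m5, m6}
|Sat(EX ((EG ((a ∨ b) ∧ a)) ∨ r))| = |{m4, m5, m6}| = 3.

3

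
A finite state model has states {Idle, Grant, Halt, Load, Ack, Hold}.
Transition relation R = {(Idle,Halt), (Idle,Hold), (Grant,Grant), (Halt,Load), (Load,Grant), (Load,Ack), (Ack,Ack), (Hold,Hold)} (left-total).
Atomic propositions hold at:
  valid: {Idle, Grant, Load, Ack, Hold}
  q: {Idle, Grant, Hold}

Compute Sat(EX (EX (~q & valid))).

{Idle, Halt, Load, Ack}

Sat(~q) = {Halt, Load, Ack}
Sat(~q & valid) = {Load, Ack}
Sat(EX (~q & valid)) = {s : some successor in {Load, Ack}} = {Halt, Load, Ack}
Sat(EX (EX (~q & valid))) = {s : some successor in {Halt, Load, Ack}} = {Idle, Halt, Load, Ack}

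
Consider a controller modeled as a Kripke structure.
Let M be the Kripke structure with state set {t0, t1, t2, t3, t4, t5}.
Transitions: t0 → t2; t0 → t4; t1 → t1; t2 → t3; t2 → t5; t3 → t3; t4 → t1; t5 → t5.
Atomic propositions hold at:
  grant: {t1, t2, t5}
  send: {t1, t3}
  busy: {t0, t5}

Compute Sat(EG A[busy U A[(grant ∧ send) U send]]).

{t1, t3}

Sat(grant ∧ send) = {t1}
A[(grant ∧ send) U send]: least fixpoint, start Z0 = Sat(send) = {t1, t3}, add states in Sat(grant ∧ send) with every successor in Z. Already a fixed point.
Sat(A[(grant ∧ send) U send]) = {t1, t3}
A[busy U A[(grant ∧ send) U send]]: least fixpoint, start Z0 = Sat(A[(grant ∧ send) U send]) = {t1, t3}, add states in Sat(busy) with every successor in Z. Already a fixed point.
Sat(A[busy U A[(grant ∧ send) U send]]) = {t1, t3}
EG A[busy U A[(grant ∧ send) U send]]: greatest fixpoint, start Z0 = {t1, t3}, keep only states in Sat with some successor in Z. Already a fixed point.
Sat(EG A[busy U A[(grant ∧ send) U send]]) = {t1, t3}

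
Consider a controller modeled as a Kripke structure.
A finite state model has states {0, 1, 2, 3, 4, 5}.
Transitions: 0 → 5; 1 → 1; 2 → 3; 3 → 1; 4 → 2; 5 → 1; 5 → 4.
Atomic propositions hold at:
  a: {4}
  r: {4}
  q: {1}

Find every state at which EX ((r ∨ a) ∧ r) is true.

{5}

Sat(r ∨ a) = {4}
Sat((r ∨ a) ∧ r) = {4}
Sat(EX ((r ∨ a) ∧ r)) = {s : some successor in {4}} = {5}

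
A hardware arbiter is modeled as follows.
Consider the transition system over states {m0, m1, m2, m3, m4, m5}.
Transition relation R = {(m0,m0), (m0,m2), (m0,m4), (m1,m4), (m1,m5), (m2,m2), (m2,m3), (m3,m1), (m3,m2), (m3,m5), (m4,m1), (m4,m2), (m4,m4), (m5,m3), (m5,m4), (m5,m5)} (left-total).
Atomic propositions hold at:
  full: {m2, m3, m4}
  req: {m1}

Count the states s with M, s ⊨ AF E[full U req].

E[full U req]: least fixpoint, start Z0 = Sat(req) = {m1}, add states in Sat(full) with some successor in Z. Z1 = {m1, m3, m4}; Z2 = {m1, m2, m3, m4}; fixed.
Sat(E[full U req]) = {m1, m2, m3, m4}
AF E[full U req]: least fixpoint, start Z0 = {m1, m2, m3, m4}, add states with every successor in Z. Already a fixed point.
Sat(AF E[full U req]) = {m1, m2, m3, m4}
|Sat(AF E[full U req])| = |{m1, m2, m3, m4}| = 4.

4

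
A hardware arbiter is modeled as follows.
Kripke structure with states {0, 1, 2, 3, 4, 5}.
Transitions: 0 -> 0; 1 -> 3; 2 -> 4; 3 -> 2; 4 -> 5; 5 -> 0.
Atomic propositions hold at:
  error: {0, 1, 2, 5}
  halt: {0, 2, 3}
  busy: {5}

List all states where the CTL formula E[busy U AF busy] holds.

AF busy: least fixpoint, start Z0 = {5}, add states with every successor in Z. Z1 = {4, 5}; Z2 = {2, 4, 5}; Z3 = {2, 3, 4, 5}; Z4 = {1, 2, 3, 4, 5}; fixed.
Sat(AF busy) = {1, 2, 3, 4, 5}
E[busy U AF busy]: least fixpoint, start Z0 = Sat(AF busy) = {1, 2, 3, 4, 5}, add states in Sat(busy) with some successor in Z. Already a fixed point.
Sat(E[busy U AF busy]) = {1, 2, 3, 4, 5}

{1, 2, 3, 4, 5}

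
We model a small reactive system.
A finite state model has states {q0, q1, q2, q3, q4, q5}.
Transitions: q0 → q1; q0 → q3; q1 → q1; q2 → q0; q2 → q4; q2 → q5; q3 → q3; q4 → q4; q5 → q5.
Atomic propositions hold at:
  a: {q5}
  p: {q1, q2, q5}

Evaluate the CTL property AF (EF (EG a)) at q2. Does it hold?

EG a: greatest fixpoint, start Z0 = {q5}, keep only states in Sat with some successor in Z. Already a fixed point.
Sat(EG a) = {q5}
EF (EG a): least fixpoint, start Z0 = {q5}, add states with some successor in Z. Z1 = {q2, q5}; fixed.
Sat(EF (EG a)) = {q2, q5}
AF (EF (EG a)): least fixpoint, start Z0 = {q2, q5}, add states with every successor in Z. Already a fixed point.
Sat(AF (EF (EG a))) = {q2, q5}
q2 ∈ Sat(AF (EF (EG a))) = {q2, q5}, so the formula holds at q2.

Yes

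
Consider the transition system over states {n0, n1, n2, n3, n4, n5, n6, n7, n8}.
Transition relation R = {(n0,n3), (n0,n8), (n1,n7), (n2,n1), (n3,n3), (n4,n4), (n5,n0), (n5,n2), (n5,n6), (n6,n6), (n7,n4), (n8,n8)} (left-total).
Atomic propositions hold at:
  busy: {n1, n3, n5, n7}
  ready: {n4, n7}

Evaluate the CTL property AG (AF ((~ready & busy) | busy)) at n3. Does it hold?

Yes

Sat(~ready) = {n0, n1, n2, n3, n5, n6, n8}
Sat(~ready & busy) = {n1, n3, n5}
Sat((~ready & busy) | busy) = {n1, n3, n5, n7}
AF ((~ready & busy) | busy): least fixpoint, start Z0 = {n1, n3, n5, n7}, add states with every successor in Z. Z1 = {n1, n2, n3, n5, n7}; fixed.
Sat(AF ((~ready & busy) | busy)) = {n1, n2, n3, n5, n7}
AG (AF ((~ready & busy) | busy)): greatest fixpoint, start Z0 = {n1, n2, n3, n5, n7}, keep only states in Sat with every successor in Z. Z1 = {n1, n2, n3}; Z2 = {n2, n3}; Z3 = {n3}; fixed.
Sat(AG (AF ((~ready & busy) | busy))) = {n3}
n3 ∈ Sat(AG (AF ((~ready & busy) | busy))) = {n3}, so the formula holds at n3.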